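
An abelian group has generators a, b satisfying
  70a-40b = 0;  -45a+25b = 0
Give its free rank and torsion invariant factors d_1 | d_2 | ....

Answer: M ≅ ℤ/5 ⊕ ℤ/10

Derivation:
rank_ℚ(R)=2; free=2−2=0
SNF(R) diag = [5, 10] → torsion [5, 10]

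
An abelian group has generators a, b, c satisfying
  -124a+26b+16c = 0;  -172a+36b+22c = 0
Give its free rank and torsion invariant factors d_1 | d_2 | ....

Answer: M ≅ ℤ^1 ⊕ ℤ/2 ⊕ ℤ/2

Derivation:
rank_ℚ(R)=2; free=3−2=1
SNF(R) diag = [2, 2] → torsion [2, 2]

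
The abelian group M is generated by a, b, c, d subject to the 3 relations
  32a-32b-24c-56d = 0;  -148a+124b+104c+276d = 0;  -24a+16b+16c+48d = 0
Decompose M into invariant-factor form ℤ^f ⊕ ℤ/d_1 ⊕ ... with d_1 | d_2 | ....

rank_ℚ(R)=3; free=4−3=1
SNF(R) diag = [4, 8, 8] → torsion [4, 8, 8]

Answer: M ≅ ℤ^1 ⊕ ℤ/4 ⊕ ℤ/8 ⊕ ℤ/8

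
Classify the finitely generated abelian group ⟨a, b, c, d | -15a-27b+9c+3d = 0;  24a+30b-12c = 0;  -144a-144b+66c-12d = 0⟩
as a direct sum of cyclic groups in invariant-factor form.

rank_ℚ(R)=3; free=4−3=1
SNF(R) diag = [3, 6, 6] → torsion [3, 6, 6]

Answer: M ≅ ℤ^1 ⊕ ℤ/3 ⊕ ℤ/6 ⊕ ℤ/6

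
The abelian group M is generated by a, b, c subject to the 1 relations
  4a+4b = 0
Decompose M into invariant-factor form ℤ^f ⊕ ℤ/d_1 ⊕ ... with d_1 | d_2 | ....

rank_ℚ(R)=1; free=3−1=2
SNF(R) diag = [4] → torsion [4]

Answer: M ≅ ℤ^2 ⊕ ℤ/4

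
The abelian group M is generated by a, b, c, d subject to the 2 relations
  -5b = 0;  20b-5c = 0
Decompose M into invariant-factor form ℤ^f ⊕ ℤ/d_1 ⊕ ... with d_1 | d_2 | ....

rank_ℚ(R)=2; free=4−2=2
SNF(R) diag = [5, 5] → torsion [5, 5]

Answer: M ≅ ℤ^2 ⊕ ℤ/5 ⊕ ℤ/5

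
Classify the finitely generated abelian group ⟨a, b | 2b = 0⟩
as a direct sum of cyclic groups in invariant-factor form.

rank_ℚ(R)=1; free=2−1=1
SNF(R) diag = [2] → torsion [2]

Answer: M ≅ ℤ^1 ⊕ ℤ/2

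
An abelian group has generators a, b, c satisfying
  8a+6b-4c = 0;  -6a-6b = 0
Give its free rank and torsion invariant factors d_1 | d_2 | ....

Answer: M ≅ ℤ^1 ⊕ ℤ/2 ⊕ ℤ/6

Derivation:
rank_ℚ(R)=2; free=3−2=1
SNF(R) diag = [2, 6] → torsion [2, 6]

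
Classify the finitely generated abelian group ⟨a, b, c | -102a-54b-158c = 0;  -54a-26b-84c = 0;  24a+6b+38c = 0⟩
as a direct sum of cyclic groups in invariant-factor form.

rank_ℚ(R)=3; free=3−3=0
SNF(R) diag = [2, 2, 6] → torsion [2, 2, 6]

Answer: M ≅ ℤ/2 ⊕ ℤ/2 ⊕ ℤ/6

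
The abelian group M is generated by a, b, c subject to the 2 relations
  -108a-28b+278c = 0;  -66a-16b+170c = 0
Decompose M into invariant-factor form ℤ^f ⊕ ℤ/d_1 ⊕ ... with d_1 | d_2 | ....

Answer: M ≅ ℤ^1 ⊕ ℤ/2 ⊕ ℤ/6

Derivation:
rank_ℚ(R)=2; free=3−2=1
SNF(R) diag = [2, 6] → torsion [2, 6]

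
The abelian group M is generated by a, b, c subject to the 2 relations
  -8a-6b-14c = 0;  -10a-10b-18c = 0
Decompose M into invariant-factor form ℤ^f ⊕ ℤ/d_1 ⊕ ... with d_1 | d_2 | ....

rank_ℚ(R)=2; free=3−2=1
SNF(R) diag = [2, 2] → torsion [2, 2]

Answer: M ≅ ℤ^1 ⊕ ℤ/2 ⊕ ℤ/2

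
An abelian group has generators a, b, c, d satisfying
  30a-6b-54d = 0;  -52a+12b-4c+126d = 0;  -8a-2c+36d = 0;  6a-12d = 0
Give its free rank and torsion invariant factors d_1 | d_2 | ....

Answer: M ≅ ℤ/2 ⊕ ℤ/6 ⊕ ℤ/6 ⊕ ℤ/6

Derivation:
rank_ℚ(R)=4; free=4−4=0
SNF(R) diag = [2, 6, 6, 6] → torsion [2, 6, 6, 6]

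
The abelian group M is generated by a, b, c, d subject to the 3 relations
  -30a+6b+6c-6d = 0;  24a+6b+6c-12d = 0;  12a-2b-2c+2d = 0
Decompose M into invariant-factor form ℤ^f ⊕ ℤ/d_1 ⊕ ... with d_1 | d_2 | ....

rank_ℚ(R)=3; free=4−3=1
SNF(R) diag = [2, 6, 6] → torsion [2, 6, 6]

Answer: M ≅ ℤ^1 ⊕ ℤ/2 ⊕ ℤ/6 ⊕ ℤ/6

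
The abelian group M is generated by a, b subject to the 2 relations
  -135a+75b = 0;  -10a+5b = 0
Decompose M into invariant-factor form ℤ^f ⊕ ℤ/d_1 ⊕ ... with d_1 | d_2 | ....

Answer: M ≅ ℤ/5 ⊕ ℤ/15

Derivation:
rank_ℚ(R)=2; free=2−2=0
SNF(R) diag = [5, 15] → torsion [5, 15]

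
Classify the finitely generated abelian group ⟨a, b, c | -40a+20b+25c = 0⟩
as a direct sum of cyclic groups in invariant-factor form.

rank_ℚ(R)=1; free=3−1=2
SNF(R) diag = [5] → torsion [5]

Answer: M ≅ ℤ^2 ⊕ ℤ/5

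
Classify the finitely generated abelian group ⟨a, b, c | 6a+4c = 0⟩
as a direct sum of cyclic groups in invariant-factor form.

Answer: M ≅ ℤ^2 ⊕ ℤ/2

Derivation:
rank_ℚ(R)=1; free=3−1=2
SNF(R) diag = [2] → torsion [2]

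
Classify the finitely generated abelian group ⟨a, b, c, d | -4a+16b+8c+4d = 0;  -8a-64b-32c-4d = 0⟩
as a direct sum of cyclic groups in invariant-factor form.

rank_ℚ(R)=2; free=4−2=2
SNF(R) diag = [4, 12] → torsion [4, 12]

Answer: M ≅ ℤ^2 ⊕ ℤ/4 ⊕ ℤ/12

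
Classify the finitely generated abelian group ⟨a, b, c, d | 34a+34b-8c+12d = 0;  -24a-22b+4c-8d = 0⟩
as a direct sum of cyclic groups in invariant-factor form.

rank_ℚ(R)=2; free=4−2=2
SNF(R) diag = [2, 2] → torsion [2, 2]

Answer: M ≅ ℤ^2 ⊕ ℤ/2 ⊕ ℤ/2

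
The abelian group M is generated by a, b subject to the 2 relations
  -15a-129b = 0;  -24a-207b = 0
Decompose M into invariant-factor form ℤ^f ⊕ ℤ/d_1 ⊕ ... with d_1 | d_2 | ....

rank_ℚ(R)=2; free=2−2=0
SNF(R) diag = [3, 3] → torsion [3, 3]

Answer: M ≅ ℤ/3 ⊕ ℤ/3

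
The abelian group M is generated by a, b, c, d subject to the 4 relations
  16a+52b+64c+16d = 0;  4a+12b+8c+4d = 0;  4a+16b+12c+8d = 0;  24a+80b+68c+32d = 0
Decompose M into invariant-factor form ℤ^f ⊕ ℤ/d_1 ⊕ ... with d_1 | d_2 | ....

rank_ℚ(R)=4; free=4−4=0
SNF(R) diag = [4, 4, 4, 12] → torsion [4, 4, 4, 12]

Answer: M ≅ ℤ/4 ⊕ ℤ/4 ⊕ ℤ/4 ⊕ ℤ/12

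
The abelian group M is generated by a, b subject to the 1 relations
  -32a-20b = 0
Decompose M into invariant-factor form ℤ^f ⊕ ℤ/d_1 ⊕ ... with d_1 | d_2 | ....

rank_ℚ(R)=1; free=2−1=1
SNF(R) diag = [4] → torsion [4]

Answer: M ≅ ℤ^1 ⊕ ℤ/4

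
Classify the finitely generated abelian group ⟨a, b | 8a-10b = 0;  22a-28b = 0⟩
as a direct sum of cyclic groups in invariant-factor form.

Answer: M ≅ ℤ/2 ⊕ ℤ/2

Derivation:
rank_ℚ(R)=2; free=2−2=0
SNF(R) diag = [2, 2] → torsion [2, 2]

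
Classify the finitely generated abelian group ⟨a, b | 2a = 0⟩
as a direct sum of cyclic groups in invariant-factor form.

Answer: M ≅ ℤ^1 ⊕ ℤ/2

Derivation:
rank_ℚ(R)=1; free=2−1=1
SNF(R) diag = [2] → torsion [2]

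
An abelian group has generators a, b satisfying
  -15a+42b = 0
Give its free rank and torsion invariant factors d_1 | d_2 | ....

Answer: M ≅ ℤ^1 ⊕ ℤ/3

Derivation:
rank_ℚ(R)=1; free=2−1=1
SNF(R) diag = [3] → torsion [3]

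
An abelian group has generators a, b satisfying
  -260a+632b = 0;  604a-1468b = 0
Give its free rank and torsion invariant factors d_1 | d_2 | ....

rank_ℚ(R)=2; free=2−2=0
SNF(R) diag = [4, 12] → torsion [4, 12]

Answer: M ≅ ℤ/4 ⊕ ℤ/12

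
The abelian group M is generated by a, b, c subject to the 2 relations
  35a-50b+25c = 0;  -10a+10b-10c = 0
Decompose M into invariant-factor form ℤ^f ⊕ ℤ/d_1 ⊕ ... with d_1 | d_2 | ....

Answer: M ≅ ℤ^1 ⊕ ℤ/5 ⊕ ℤ/10

Derivation:
rank_ℚ(R)=2; free=3−2=1
SNF(R) diag = [5, 10] → torsion [5, 10]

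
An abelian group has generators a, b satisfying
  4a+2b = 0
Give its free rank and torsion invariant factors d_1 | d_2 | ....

Answer: M ≅ ℤ^1 ⊕ ℤ/2

Derivation:
rank_ℚ(R)=1; free=2−1=1
SNF(R) diag = [2] → torsion [2]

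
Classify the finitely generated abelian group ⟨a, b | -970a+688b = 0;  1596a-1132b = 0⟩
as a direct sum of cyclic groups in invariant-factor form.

Answer: M ≅ ℤ/2 ⊕ ℤ/4

Derivation:
rank_ℚ(R)=2; free=2−2=0
SNF(R) diag = [2, 4] → torsion [2, 4]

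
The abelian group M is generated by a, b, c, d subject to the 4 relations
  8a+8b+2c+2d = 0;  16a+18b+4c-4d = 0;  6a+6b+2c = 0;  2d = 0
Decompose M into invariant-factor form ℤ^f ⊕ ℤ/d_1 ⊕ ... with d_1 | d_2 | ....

rank_ℚ(R)=4; free=4−4=0
SNF(R) diag = [2, 2, 2, 2] → torsion [2, 2, 2, 2]

Answer: M ≅ ℤ/2 ⊕ ℤ/2 ⊕ ℤ/2 ⊕ ℤ/2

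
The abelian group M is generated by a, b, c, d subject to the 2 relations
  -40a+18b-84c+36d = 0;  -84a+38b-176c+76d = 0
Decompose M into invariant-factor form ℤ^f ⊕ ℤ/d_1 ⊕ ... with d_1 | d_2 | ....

rank_ℚ(R)=2; free=4−2=2
SNF(R) diag = [2, 4] → torsion [2, 4]

Answer: M ≅ ℤ^2 ⊕ ℤ/2 ⊕ ℤ/4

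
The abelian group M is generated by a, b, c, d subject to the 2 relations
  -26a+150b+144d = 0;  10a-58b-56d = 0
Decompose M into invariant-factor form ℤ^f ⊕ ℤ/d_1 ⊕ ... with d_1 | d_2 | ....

rank_ℚ(R)=2; free=4−2=2
SNF(R) diag = [2, 4] → torsion [2, 4]

Answer: M ≅ ℤ^2 ⊕ ℤ/2 ⊕ ℤ/4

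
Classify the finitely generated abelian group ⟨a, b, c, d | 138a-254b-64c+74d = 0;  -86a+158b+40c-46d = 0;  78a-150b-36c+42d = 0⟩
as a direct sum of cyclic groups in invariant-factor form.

rank_ℚ(R)=3; free=4−3=1
SNF(R) diag = [2, 4, 12] → torsion [2, 4, 12]

Answer: M ≅ ℤ^1 ⊕ ℤ/2 ⊕ ℤ/4 ⊕ ℤ/12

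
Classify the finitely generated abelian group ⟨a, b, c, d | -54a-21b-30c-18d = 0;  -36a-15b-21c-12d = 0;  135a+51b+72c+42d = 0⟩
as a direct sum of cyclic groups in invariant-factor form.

rank_ℚ(R)=3; free=4−3=1
SNF(R) diag = [3, 3, 9] → torsion [3, 3, 9]

Answer: M ≅ ℤ^1 ⊕ ℤ/3 ⊕ ℤ/3 ⊕ ℤ/9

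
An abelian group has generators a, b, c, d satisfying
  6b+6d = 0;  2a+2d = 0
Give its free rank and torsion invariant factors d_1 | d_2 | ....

Answer: M ≅ ℤ^2 ⊕ ℤ/2 ⊕ ℤ/6

Derivation:
rank_ℚ(R)=2; free=4−2=2
SNF(R) diag = [2, 6] → torsion [2, 6]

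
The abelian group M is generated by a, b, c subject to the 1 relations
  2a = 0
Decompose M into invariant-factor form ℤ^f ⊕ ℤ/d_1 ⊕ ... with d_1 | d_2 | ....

rank_ℚ(R)=1; free=3−1=2
SNF(R) diag = [2] → torsion [2]

Answer: M ≅ ℤ^2 ⊕ ℤ/2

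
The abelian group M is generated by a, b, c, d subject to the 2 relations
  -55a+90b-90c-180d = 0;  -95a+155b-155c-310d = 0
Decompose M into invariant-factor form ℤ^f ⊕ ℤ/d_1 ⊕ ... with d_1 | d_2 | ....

rank_ℚ(R)=2; free=4−2=2
SNF(R) diag = [5, 5] → torsion [5, 5]

Answer: M ≅ ℤ^2 ⊕ ℤ/5 ⊕ ℤ/5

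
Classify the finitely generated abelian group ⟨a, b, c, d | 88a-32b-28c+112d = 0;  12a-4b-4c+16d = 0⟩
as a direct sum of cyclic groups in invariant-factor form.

rank_ℚ(R)=2; free=4−2=2
SNF(R) diag = [4, 4] → torsion [4, 4]

Answer: M ≅ ℤ^2 ⊕ ℤ/4 ⊕ ℤ/4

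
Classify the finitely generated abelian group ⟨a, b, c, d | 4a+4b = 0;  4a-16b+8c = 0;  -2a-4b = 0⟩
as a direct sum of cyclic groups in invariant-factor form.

rank_ℚ(R)=3; free=4−3=1
SNF(R) diag = [2, 4, 8] → torsion [2, 4, 8]

Answer: M ≅ ℤ^1 ⊕ ℤ/2 ⊕ ℤ/4 ⊕ ℤ/8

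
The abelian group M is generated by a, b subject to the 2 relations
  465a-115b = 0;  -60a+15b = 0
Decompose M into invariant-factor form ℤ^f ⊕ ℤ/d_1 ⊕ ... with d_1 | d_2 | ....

Answer: M ≅ ℤ/5 ⊕ ℤ/15

Derivation:
rank_ℚ(R)=2; free=2−2=0
SNF(R) diag = [5, 15] → torsion [5, 15]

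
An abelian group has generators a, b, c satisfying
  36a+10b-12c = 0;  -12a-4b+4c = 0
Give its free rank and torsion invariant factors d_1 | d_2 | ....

Answer: M ≅ ℤ^1 ⊕ ℤ/2 ⊕ ℤ/4

Derivation:
rank_ℚ(R)=2; free=3−2=1
SNF(R) diag = [2, 4] → torsion [2, 4]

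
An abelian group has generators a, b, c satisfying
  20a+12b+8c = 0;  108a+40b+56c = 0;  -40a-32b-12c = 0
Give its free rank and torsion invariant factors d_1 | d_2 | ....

Answer: M ≅ ℤ/4 ⊕ ℤ/4 ⊕ ℤ/4

Derivation:
rank_ℚ(R)=3; free=3−3=0
SNF(R) diag = [4, 4, 4] → torsion [4, 4, 4]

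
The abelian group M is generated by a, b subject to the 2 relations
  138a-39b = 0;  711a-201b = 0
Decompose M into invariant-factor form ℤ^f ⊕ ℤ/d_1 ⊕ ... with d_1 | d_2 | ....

rank_ℚ(R)=2; free=2−2=0
SNF(R) diag = [3, 3] → torsion [3, 3]

Answer: M ≅ ℤ/3 ⊕ ℤ/3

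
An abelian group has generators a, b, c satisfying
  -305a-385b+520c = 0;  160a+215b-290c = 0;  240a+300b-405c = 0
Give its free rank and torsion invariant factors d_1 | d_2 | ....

Answer: M ≅ ℤ/5 ⊕ ℤ/15 ⊕ ℤ/15

Derivation:
rank_ℚ(R)=3; free=3−3=0
SNF(R) diag = [5, 15, 15] → torsion [5, 15, 15]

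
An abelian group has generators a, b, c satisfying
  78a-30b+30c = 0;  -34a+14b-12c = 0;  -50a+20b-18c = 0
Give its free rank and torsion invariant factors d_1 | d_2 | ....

rank_ℚ(R)=3; free=3−3=0
SNF(R) diag = [2, 2, 6] → torsion [2, 2, 6]

Answer: M ≅ ℤ/2 ⊕ ℤ/2 ⊕ ℤ/6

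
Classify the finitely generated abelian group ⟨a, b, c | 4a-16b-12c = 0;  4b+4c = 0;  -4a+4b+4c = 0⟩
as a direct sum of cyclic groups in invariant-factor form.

rank_ℚ(R)=3; free=3−3=0
SNF(R) diag = [4, 4, 4] → torsion [4, 4, 4]

Answer: M ≅ ℤ/4 ⊕ ℤ/4 ⊕ ℤ/4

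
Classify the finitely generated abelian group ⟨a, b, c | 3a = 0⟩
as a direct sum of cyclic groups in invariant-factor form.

Answer: M ≅ ℤ^2 ⊕ ℤ/3

Derivation:
rank_ℚ(R)=1; free=3−1=2
SNF(R) diag = [3] → torsion [3]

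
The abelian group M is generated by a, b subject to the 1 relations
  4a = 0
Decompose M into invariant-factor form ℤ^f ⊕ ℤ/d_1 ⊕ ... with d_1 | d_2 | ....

Answer: M ≅ ℤ^1 ⊕ ℤ/4

Derivation:
rank_ℚ(R)=1; free=2−1=1
SNF(R) diag = [4] → torsion [4]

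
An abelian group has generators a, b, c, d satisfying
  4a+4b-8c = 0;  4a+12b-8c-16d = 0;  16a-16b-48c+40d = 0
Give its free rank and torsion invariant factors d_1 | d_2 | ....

Answer: M ≅ ℤ^1 ⊕ ℤ/4 ⊕ ℤ/8 ⊕ ℤ/8

Derivation:
rank_ℚ(R)=3; free=4−3=1
SNF(R) diag = [4, 8, 8] → torsion [4, 8, 8]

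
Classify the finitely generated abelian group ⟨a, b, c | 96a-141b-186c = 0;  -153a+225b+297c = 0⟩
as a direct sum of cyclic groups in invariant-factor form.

Answer: M ≅ ℤ^1 ⊕ ℤ/3 ⊕ ℤ/9

Derivation:
rank_ℚ(R)=2; free=3−2=1
SNF(R) diag = [3, 9] → torsion [3, 9]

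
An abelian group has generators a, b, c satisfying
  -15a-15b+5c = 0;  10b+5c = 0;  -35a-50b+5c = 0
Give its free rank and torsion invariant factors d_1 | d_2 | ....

rank_ℚ(R)=3; free=3−3=0
SNF(R) diag = [5, 5, 5] → torsion [5, 5, 5]

Answer: M ≅ ℤ/5 ⊕ ℤ/5 ⊕ ℤ/5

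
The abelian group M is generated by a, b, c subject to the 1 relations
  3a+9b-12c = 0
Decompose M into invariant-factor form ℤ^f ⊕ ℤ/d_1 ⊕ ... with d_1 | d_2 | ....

rank_ℚ(R)=1; free=3−1=2
SNF(R) diag = [3] → torsion [3]

Answer: M ≅ ℤ^2 ⊕ ℤ/3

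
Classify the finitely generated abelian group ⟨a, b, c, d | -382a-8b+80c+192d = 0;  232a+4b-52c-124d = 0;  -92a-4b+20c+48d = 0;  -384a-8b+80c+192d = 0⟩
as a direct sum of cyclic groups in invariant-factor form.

Answer: M ≅ ℤ/2 ⊕ ℤ/4 ⊕ ℤ/4 ⊕ ℤ/8

Derivation:
rank_ℚ(R)=4; free=4−4=0
SNF(R) diag = [2, 4, 4, 8] → torsion [2, 4, 4, 8]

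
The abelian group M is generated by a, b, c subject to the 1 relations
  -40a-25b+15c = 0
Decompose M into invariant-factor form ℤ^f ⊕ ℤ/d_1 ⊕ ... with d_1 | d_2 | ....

rank_ℚ(R)=1; free=3−1=2
SNF(R) diag = [5] → torsion [5]

Answer: M ≅ ℤ^2 ⊕ ℤ/5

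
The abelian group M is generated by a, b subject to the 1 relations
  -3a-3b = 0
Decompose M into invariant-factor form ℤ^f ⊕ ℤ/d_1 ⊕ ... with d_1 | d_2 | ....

rank_ℚ(R)=1; free=2−1=1
SNF(R) diag = [3] → torsion [3]

Answer: M ≅ ℤ^1 ⊕ ℤ/3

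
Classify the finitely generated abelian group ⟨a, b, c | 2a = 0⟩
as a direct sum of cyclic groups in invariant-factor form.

rank_ℚ(R)=1; free=3−1=2
SNF(R) diag = [2] → torsion [2]

Answer: M ≅ ℤ^2 ⊕ ℤ/2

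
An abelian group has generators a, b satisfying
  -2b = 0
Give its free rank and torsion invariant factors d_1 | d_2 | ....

rank_ℚ(R)=1; free=2−1=1
SNF(R) diag = [2] → torsion [2]

Answer: M ≅ ℤ^1 ⊕ ℤ/2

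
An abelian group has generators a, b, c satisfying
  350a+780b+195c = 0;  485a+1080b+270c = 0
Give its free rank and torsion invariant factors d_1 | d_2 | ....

Answer: M ≅ ℤ^1 ⊕ ℤ/5 ⊕ ℤ/15

Derivation:
rank_ℚ(R)=2; free=3−2=1
SNF(R) diag = [5, 15] → torsion [5, 15]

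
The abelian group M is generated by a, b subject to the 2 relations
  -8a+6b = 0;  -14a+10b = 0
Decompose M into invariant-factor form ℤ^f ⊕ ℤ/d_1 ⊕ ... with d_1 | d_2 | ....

rank_ℚ(R)=2; free=2−2=0
SNF(R) diag = [2, 2] → torsion [2, 2]

Answer: M ≅ ℤ/2 ⊕ ℤ/2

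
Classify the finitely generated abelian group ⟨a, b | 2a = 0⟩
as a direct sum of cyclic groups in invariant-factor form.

rank_ℚ(R)=1; free=2−1=1
SNF(R) diag = [2] → torsion [2]

Answer: M ≅ ℤ^1 ⊕ ℤ/2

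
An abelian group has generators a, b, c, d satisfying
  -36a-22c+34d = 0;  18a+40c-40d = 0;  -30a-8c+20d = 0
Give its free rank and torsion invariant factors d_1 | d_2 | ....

Answer: M ≅ ℤ^1 ⊕ ℤ/2 ⊕ ℤ/6 ⊕ ℤ/12

Derivation:
rank_ℚ(R)=3; free=4−3=1
SNF(R) diag = [2, 6, 12] → torsion [2, 6, 12]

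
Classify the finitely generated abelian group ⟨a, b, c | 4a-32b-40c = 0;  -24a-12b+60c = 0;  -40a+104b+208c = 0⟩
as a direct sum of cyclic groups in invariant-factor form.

rank_ℚ(R)=3; free=3−3=0
SNF(R) diag = [4, 12, 24] → torsion [4, 12, 24]

Answer: M ≅ ℤ/4 ⊕ ℤ/12 ⊕ ℤ/24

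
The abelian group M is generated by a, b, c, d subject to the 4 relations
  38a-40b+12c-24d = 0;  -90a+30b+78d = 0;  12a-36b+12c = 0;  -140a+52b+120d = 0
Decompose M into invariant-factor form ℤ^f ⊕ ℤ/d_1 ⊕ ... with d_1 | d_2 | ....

rank_ℚ(R)=4; free=4−4=0
SNF(R) diag = [2, 6, 12, 12] → torsion [2, 6, 12, 12]

Answer: M ≅ ℤ/2 ⊕ ℤ/6 ⊕ ℤ/12 ⊕ ℤ/12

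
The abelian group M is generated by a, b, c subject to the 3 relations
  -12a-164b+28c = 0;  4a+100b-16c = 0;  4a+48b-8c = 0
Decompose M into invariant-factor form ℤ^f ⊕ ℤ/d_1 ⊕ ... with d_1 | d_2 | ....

rank_ℚ(R)=3; free=3−3=0
SNF(R) diag = [4, 4, 12] → torsion [4, 4, 12]

Answer: M ≅ ℤ/4 ⊕ ℤ/4 ⊕ ℤ/12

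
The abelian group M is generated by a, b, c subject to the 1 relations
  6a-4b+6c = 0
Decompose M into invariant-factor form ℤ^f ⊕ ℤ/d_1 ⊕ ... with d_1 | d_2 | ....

Answer: M ≅ ℤ^2 ⊕ ℤ/2

Derivation:
rank_ℚ(R)=1; free=3−1=2
SNF(R) diag = [2] → torsion [2]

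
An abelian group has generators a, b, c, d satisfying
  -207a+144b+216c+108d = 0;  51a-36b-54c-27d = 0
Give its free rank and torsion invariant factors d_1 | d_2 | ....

Answer: M ≅ ℤ^2 ⊕ ℤ/3 ⊕ ℤ/9

Derivation:
rank_ℚ(R)=2; free=4−2=2
SNF(R) diag = [3, 9] → torsion [3, 9]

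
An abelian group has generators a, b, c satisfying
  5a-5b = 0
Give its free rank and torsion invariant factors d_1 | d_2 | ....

Answer: M ≅ ℤ^2 ⊕ ℤ/5

Derivation:
rank_ℚ(R)=1; free=3−1=2
SNF(R) diag = [5] → torsion [5]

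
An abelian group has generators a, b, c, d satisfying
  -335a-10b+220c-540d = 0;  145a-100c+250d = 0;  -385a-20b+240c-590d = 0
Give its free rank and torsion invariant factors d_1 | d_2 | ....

rank_ℚ(R)=3; free=4−3=1
SNF(R) diag = [5, 10, 20] → torsion [5, 10, 20]

Answer: M ≅ ℤ^1 ⊕ ℤ/5 ⊕ ℤ/10 ⊕ ℤ/20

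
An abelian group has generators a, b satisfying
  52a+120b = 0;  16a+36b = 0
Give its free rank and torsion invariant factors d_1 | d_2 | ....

Answer: M ≅ ℤ/4 ⊕ ℤ/12

Derivation:
rank_ℚ(R)=2; free=2−2=0
SNF(R) diag = [4, 12] → torsion [4, 12]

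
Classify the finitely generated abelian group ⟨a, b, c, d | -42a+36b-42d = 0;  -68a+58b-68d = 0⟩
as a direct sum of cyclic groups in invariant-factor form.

Answer: M ≅ ℤ^2 ⊕ ℤ/2 ⊕ ℤ/6

Derivation:
rank_ℚ(R)=2; free=4−2=2
SNF(R) diag = [2, 6] → torsion [2, 6]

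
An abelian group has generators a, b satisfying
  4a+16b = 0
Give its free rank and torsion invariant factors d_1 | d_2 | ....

Answer: M ≅ ℤ^1 ⊕ ℤ/4

Derivation:
rank_ℚ(R)=1; free=2−1=1
SNF(R) diag = [4] → torsion [4]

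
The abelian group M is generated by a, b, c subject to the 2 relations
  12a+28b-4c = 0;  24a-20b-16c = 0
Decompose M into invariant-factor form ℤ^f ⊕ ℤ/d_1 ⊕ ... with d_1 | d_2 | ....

rank_ℚ(R)=2; free=3−2=1
SNF(R) diag = [4, 12] → torsion [4, 12]

Answer: M ≅ ℤ^1 ⊕ ℤ/4 ⊕ ℤ/12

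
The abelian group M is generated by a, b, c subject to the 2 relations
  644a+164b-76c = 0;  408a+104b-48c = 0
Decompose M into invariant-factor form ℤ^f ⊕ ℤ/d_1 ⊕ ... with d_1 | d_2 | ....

Answer: M ≅ ℤ^1 ⊕ ℤ/4 ⊕ ℤ/8

Derivation:
rank_ℚ(R)=2; free=3−2=1
SNF(R) diag = [4, 8] → torsion [4, 8]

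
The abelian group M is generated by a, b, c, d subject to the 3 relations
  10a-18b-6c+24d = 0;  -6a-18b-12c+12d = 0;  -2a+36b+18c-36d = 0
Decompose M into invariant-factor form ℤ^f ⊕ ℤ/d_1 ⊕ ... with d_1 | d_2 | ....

Answer: M ≅ ℤ^1 ⊕ ℤ/2 ⊕ ℤ/6 ⊕ ℤ/18

Derivation:
rank_ℚ(R)=3; free=4−3=1
SNF(R) diag = [2, 6, 18] → torsion [2, 6, 18]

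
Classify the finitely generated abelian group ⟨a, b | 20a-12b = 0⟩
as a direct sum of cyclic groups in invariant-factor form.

rank_ℚ(R)=1; free=2−1=1
SNF(R) diag = [4] → torsion [4]

Answer: M ≅ ℤ^1 ⊕ ℤ/4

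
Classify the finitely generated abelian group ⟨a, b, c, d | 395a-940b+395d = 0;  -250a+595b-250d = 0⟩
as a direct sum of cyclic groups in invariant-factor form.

Answer: M ≅ ℤ^2 ⊕ ℤ/5 ⊕ ℤ/5

Derivation:
rank_ℚ(R)=2; free=4−2=2
SNF(R) diag = [5, 5] → torsion [5, 5]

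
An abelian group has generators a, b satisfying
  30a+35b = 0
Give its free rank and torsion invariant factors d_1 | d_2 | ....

rank_ℚ(R)=1; free=2−1=1
SNF(R) diag = [5] → torsion [5]

Answer: M ≅ ℤ^1 ⊕ ℤ/5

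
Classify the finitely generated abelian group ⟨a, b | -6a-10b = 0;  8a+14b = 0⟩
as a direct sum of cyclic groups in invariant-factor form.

Answer: M ≅ ℤ/2 ⊕ ℤ/2

Derivation:
rank_ℚ(R)=2; free=2−2=0
SNF(R) diag = [2, 2] → torsion [2, 2]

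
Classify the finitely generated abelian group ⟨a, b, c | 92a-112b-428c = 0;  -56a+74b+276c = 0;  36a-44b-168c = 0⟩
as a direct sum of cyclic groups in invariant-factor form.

rank_ℚ(R)=3; free=3−3=0
SNF(R) diag = [2, 4, 4] → torsion [2, 4, 4]

Answer: M ≅ ℤ/2 ⊕ ℤ/4 ⊕ ℤ/4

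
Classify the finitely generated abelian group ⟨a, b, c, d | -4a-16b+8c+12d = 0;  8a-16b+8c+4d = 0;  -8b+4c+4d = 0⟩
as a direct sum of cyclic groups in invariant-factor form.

rank_ℚ(R)=3; free=4−3=1
SNF(R) diag = [4, 4, 4] → torsion [4, 4, 4]

Answer: M ≅ ℤ^1 ⊕ ℤ/4 ⊕ ℤ/4 ⊕ ℤ/4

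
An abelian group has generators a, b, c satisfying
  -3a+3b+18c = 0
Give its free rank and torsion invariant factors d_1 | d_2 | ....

Answer: M ≅ ℤ^2 ⊕ ℤ/3

Derivation:
rank_ℚ(R)=1; free=3−1=2
SNF(R) diag = [3] → torsion [3]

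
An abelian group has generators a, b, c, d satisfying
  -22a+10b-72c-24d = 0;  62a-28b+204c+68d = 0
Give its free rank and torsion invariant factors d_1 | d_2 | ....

rank_ℚ(R)=2; free=4−2=2
SNF(R) diag = [2, 2] → torsion [2, 2]

Answer: M ≅ ℤ^2 ⊕ ℤ/2 ⊕ ℤ/2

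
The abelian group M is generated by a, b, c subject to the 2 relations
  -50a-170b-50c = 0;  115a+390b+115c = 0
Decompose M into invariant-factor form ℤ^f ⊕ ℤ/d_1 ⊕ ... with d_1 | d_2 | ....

rank_ℚ(R)=2; free=3−2=1
SNF(R) diag = [5, 10] → torsion [5, 10]

Answer: M ≅ ℤ^1 ⊕ ℤ/5 ⊕ ℤ/10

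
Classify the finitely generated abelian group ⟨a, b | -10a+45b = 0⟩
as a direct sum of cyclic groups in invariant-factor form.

rank_ℚ(R)=1; free=2−1=1
SNF(R) diag = [5] → torsion [5]

Answer: M ≅ ℤ^1 ⊕ ℤ/5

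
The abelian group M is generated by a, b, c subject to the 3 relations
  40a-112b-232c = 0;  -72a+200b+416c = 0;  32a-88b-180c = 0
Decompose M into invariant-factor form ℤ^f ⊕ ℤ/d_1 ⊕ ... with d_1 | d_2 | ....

rank_ℚ(R)=3; free=3−3=0
SNF(R) diag = [4, 8, 8] → torsion [4, 8, 8]

Answer: M ≅ ℤ/4 ⊕ ℤ/8 ⊕ ℤ/8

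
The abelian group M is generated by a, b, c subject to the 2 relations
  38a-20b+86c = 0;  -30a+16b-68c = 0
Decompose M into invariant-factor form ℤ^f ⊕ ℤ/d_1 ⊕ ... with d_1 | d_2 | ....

Answer: M ≅ ℤ^1 ⊕ ℤ/2 ⊕ ℤ/2

Derivation:
rank_ℚ(R)=2; free=3−2=1
SNF(R) diag = [2, 2] → torsion [2, 2]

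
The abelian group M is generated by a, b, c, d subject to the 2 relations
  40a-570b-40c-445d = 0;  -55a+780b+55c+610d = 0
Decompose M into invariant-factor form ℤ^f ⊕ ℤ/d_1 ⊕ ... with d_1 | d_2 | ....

rank_ℚ(R)=2; free=4−2=2
SNF(R) diag = [5, 15] → torsion [5, 15]

Answer: M ≅ ℤ^2 ⊕ ℤ/5 ⊕ ℤ/15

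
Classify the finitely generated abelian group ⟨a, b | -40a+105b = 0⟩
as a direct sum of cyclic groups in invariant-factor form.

rank_ℚ(R)=1; free=2−1=1
SNF(R) diag = [5] → torsion [5]

Answer: M ≅ ℤ^1 ⊕ ℤ/5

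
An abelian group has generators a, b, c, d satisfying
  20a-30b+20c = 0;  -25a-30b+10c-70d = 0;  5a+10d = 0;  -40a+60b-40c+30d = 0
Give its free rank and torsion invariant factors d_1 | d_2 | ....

rank_ℚ(R)=4; free=4−4=0
SNF(R) diag = [5, 10, 30, 30] → torsion [5, 10, 30, 30]

Answer: M ≅ ℤ/5 ⊕ ℤ/10 ⊕ ℤ/30 ⊕ ℤ/30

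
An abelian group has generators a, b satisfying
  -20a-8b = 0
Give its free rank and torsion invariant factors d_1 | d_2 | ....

Answer: M ≅ ℤ^1 ⊕ ℤ/4

Derivation:
rank_ℚ(R)=1; free=2−1=1
SNF(R) diag = [4] → torsion [4]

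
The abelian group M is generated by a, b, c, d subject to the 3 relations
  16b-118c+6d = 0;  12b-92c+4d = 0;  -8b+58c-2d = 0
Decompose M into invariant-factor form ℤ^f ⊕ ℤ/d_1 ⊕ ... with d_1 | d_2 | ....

Answer: M ≅ ℤ^1 ⊕ ℤ/2 ⊕ ℤ/4 ⊕ ℤ/8

Derivation:
rank_ℚ(R)=3; free=4−3=1
SNF(R) diag = [2, 4, 8] → torsion [2, 4, 8]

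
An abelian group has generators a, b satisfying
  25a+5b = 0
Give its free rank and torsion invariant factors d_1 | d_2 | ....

rank_ℚ(R)=1; free=2−1=1
SNF(R) diag = [5] → torsion [5]

Answer: M ≅ ℤ^1 ⊕ ℤ/5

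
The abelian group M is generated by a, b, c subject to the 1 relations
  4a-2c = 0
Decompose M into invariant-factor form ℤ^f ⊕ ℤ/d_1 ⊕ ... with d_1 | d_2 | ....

rank_ℚ(R)=1; free=3−1=2
SNF(R) diag = [2] → torsion [2]

Answer: M ≅ ℤ^2 ⊕ ℤ/2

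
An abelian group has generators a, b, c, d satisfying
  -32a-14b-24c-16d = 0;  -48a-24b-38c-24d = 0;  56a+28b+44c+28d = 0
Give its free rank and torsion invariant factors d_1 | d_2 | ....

rank_ℚ(R)=3; free=4−3=1
SNF(R) diag = [2, 2, 4] → torsion [2, 2, 4]

Answer: M ≅ ℤ^1 ⊕ ℤ/2 ⊕ ℤ/2 ⊕ ℤ/4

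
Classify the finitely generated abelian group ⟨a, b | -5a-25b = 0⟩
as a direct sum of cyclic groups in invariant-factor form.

Answer: M ≅ ℤ^1 ⊕ ℤ/5

Derivation:
rank_ℚ(R)=1; free=2−1=1
SNF(R) diag = [5] → torsion [5]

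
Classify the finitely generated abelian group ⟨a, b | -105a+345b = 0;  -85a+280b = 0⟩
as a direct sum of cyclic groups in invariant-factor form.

Answer: M ≅ ℤ/5 ⊕ ℤ/15

Derivation:
rank_ℚ(R)=2; free=2−2=0
SNF(R) diag = [5, 15] → torsion [5, 15]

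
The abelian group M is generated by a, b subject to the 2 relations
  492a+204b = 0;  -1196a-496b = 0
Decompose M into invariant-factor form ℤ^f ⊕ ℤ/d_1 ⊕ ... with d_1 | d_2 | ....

Answer: M ≅ ℤ/4 ⊕ ℤ/12

Derivation:
rank_ℚ(R)=2; free=2−2=0
SNF(R) diag = [4, 12] → torsion [4, 12]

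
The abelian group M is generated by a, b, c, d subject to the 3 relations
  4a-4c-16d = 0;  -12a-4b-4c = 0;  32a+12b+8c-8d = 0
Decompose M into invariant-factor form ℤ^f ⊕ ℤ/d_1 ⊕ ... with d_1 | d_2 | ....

Answer: M ≅ ℤ^1 ⊕ ℤ/4 ⊕ ℤ/4 ⊕ ℤ/8

Derivation:
rank_ℚ(R)=3; free=4−3=1
SNF(R) diag = [4, 4, 8] → torsion [4, 4, 8]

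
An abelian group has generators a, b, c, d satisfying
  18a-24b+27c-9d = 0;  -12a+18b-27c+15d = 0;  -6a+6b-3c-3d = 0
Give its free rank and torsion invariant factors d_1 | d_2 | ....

rank_ℚ(R)=3; free=4−3=1
SNF(R) diag = [3, 6, 6] → torsion [3, 6, 6]

Answer: M ≅ ℤ^1 ⊕ ℤ/3 ⊕ ℤ/6 ⊕ ℤ/6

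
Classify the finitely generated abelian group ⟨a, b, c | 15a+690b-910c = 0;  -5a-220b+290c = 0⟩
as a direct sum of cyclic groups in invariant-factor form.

rank_ℚ(R)=2; free=3−2=1
SNF(R) diag = [5, 10] → torsion [5, 10]

Answer: M ≅ ℤ^1 ⊕ ℤ/5 ⊕ ℤ/10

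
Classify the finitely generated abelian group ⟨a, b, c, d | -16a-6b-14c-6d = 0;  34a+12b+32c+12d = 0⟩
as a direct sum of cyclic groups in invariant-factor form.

rank_ℚ(R)=2; free=4−2=2
SNF(R) diag = [2, 6] → torsion [2, 6]

Answer: M ≅ ℤ^2 ⊕ ℤ/2 ⊕ ℤ/6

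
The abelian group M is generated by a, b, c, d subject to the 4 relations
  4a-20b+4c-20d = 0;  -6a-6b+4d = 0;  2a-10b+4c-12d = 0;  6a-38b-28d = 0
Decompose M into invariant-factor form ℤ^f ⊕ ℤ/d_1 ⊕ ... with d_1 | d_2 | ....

rank_ℚ(R)=4; free=4−4=0
SNF(R) diag = [2, 4, 4, 4] → torsion [2, 4, 4, 4]

Answer: M ≅ ℤ/2 ⊕ ℤ/4 ⊕ ℤ/4 ⊕ ℤ/4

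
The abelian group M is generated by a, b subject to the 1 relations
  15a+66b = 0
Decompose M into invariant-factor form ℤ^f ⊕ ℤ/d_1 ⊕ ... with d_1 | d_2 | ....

rank_ℚ(R)=1; free=2−1=1
SNF(R) diag = [3] → torsion [3]

Answer: M ≅ ℤ^1 ⊕ ℤ/3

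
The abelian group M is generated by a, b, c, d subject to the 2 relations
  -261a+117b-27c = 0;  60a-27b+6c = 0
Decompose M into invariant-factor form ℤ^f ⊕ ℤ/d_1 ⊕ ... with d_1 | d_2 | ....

Answer: M ≅ ℤ^2 ⊕ ℤ/3 ⊕ ℤ/9

Derivation:
rank_ℚ(R)=2; free=4−2=2
SNF(R) diag = [3, 9] → torsion [3, 9]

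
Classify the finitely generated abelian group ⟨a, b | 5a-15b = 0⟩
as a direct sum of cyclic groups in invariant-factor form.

rank_ℚ(R)=1; free=2−1=1
SNF(R) diag = [5] → torsion [5]

Answer: M ≅ ℤ^1 ⊕ ℤ/5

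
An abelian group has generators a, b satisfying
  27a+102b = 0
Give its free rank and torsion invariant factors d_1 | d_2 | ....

Answer: M ≅ ℤ^1 ⊕ ℤ/3

Derivation:
rank_ℚ(R)=1; free=2−1=1
SNF(R) diag = [3] → torsion [3]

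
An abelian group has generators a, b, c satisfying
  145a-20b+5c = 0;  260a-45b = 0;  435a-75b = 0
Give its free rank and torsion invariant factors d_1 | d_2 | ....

Answer: M ≅ ℤ/5 ⊕ ℤ/5 ⊕ ℤ/15

Derivation:
rank_ℚ(R)=3; free=3−3=0
SNF(R) diag = [5, 5, 15] → torsion [5, 5, 15]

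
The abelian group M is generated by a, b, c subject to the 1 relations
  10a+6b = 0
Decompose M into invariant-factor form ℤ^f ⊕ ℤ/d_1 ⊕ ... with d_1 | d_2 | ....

Answer: M ≅ ℤ^2 ⊕ ℤ/2

Derivation:
rank_ℚ(R)=1; free=3−1=2
SNF(R) diag = [2] → torsion [2]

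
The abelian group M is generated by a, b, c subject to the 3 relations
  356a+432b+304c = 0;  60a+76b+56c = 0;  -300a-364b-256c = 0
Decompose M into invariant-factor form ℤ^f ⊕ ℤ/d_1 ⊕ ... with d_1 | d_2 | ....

rank_ℚ(R)=3; free=3−3=0
SNF(R) diag = [4, 4, 8] → torsion [4, 4, 8]

Answer: M ≅ ℤ/4 ⊕ ℤ/4 ⊕ ℤ/8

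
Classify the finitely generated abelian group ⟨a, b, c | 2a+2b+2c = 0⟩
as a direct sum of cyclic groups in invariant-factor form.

rank_ℚ(R)=1; free=3−1=2
SNF(R) diag = [2] → torsion [2]

Answer: M ≅ ℤ^2 ⊕ ℤ/2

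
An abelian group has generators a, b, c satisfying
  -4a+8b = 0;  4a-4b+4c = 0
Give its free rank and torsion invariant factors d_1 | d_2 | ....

Answer: M ≅ ℤ^1 ⊕ ℤ/4 ⊕ ℤ/4

Derivation:
rank_ℚ(R)=2; free=3−2=1
SNF(R) diag = [4, 4] → torsion [4, 4]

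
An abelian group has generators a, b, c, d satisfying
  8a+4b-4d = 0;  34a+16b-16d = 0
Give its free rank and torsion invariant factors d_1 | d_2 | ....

Answer: M ≅ ℤ^2 ⊕ ℤ/2 ⊕ ℤ/4

Derivation:
rank_ℚ(R)=2; free=4−2=2
SNF(R) diag = [2, 4] → torsion [2, 4]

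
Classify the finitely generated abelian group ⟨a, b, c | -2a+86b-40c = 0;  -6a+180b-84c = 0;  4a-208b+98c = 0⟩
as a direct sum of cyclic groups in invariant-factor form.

Answer: M ≅ ℤ/2 ⊕ ℤ/6 ⊕ ℤ/18

Derivation:
rank_ℚ(R)=3; free=3−3=0
SNF(R) diag = [2, 6, 18] → torsion [2, 6, 18]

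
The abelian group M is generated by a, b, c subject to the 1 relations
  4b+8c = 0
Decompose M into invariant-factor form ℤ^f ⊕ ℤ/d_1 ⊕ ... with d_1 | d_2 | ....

Answer: M ≅ ℤ^2 ⊕ ℤ/4

Derivation:
rank_ℚ(R)=1; free=3−1=2
SNF(R) diag = [4] → torsion [4]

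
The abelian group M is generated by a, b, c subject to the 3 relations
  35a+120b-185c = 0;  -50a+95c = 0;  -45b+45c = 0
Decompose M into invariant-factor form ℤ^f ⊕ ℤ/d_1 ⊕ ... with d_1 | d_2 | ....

Answer: M ≅ ℤ/5 ⊕ ℤ/15 ⊕ ℤ/45

Derivation:
rank_ℚ(R)=3; free=3−3=0
SNF(R) diag = [5, 15, 45] → torsion [5, 15, 45]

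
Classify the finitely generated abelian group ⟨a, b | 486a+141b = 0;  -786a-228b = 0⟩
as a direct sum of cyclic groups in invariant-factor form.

rank_ℚ(R)=2; free=2−2=0
SNF(R) diag = [3, 6] → torsion [3, 6]

Answer: M ≅ ℤ/3 ⊕ ℤ/6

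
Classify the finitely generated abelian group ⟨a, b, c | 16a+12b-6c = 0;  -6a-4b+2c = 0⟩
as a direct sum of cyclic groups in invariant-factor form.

Answer: M ≅ ℤ^1 ⊕ ℤ/2 ⊕ ℤ/2

Derivation:
rank_ℚ(R)=2; free=3−2=1
SNF(R) diag = [2, 2] → torsion [2, 2]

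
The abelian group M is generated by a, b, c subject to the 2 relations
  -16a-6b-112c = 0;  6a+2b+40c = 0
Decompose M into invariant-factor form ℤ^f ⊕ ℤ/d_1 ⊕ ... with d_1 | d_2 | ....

Answer: M ≅ ℤ^1 ⊕ ℤ/2 ⊕ ℤ/2

Derivation:
rank_ℚ(R)=2; free=3−2=1
SNF(R) diag = [2, 2] → torsion [2, 2]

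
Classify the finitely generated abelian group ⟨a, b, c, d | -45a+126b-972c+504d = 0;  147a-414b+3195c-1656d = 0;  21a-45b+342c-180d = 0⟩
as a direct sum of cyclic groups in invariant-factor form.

rank_ℚ(R)=3; free=4−3=1
SNF(R) diag = [3, 9, 9] → torsion [3, 9, 9]

Answer: M ≅ ℤ^1 ⊕ ℤ/3 ⊕ ℤ/9 ⊕ ℤ/9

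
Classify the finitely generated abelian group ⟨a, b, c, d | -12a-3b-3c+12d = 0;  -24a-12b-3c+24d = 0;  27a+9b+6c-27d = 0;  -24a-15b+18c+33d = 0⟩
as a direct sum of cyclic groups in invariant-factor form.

rank_ℚ(R)=4; free=4−4=0
SNF(R) diag = [3, 3, 3, 9] → torsion [3, 3, 3, 9]

Answer: M ≅ ℤ/3 ⊕ ℤ/3 ⊕ ℤ/3 ⊕ ℤ/9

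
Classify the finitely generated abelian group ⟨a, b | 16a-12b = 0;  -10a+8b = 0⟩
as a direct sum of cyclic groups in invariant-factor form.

Answer: M ≅ ℤ/2 ⊕ ℤ/4

Derivation:
rank_ℚ(R)=2; free=2−2=0
SNF(R) diag = [2, 4] → torsion [2, 4]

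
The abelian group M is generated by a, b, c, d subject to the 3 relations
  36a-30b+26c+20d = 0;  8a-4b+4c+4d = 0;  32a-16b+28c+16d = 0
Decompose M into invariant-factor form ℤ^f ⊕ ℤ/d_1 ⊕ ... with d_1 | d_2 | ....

Answer: M ≅ ℤ^1 ⊕ ℤ/2 ⊕ ℤ/4 ⊕ ℤ/12

Derivation:
rank_ℚ(R)=3; free=4−3=1
SNF(R) diag = [2, 4, 12] → torsion [2, 4, 12]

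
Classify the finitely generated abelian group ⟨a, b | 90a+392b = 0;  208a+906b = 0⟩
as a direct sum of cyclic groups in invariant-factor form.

Answer: M ≅ ℤ/2 ⊕ ℤ/2

Derivation:
rank_ℚ(R)=2; free=2−2=0
SNF(R) diag = [2, 2] → torsion [2, 2]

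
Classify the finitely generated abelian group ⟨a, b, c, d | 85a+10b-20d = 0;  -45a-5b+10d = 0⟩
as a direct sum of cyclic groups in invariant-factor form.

Answer: M ≅ ℤ^2 ⊕ ℤ/5 ⊕ ℤ/5

Derivation:
rank_ℚ(R)=2; free=4−2=2
SNF(R) diag = [5, 5] → torsion [5, 5]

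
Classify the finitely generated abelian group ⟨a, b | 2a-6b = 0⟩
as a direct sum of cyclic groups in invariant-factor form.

Answer: M ≅ ℤ^1 ⊕ ℤ/2

Derivation:
rank_ℚ(R)=1; free=2−1=1
SNF(R) diag = [2] → torsion [2]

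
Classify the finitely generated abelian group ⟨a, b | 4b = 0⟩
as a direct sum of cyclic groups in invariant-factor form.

Answer: M ≅ ℤ^1 ⊕ ℤ/4

Derivation:
rank_ℚ(R)=1; free=2−1=1
SNF(R) diag = [4] → torsion [4]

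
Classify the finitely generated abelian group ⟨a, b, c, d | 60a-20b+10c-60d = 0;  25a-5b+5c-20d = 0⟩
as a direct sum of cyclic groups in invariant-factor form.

rank_ℚ(R)=2; free=4−2=2
SNF(R) diag = [5, 10] → torsion [5, 10]

Answer: M ≅ ℤ^2 ⊕ ℤ/5 ⊕ ℤ/10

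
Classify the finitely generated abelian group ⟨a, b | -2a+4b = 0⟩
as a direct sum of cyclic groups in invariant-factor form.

rank_ℚ(R)=1; free=2−1=1
SNF(R) diag = [2] → torsion [2]

Answer: M ≅ ℤ^1 ⊕ ℤ/2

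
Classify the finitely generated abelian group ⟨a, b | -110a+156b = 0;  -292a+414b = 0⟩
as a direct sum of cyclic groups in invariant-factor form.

rank_ℚ(R)=2; free=2−2=0
SNF(R) diag = [2, 6] → torsion [2, 6]

Answer: M ≅ ℤ/2 ⊕ ℤ/6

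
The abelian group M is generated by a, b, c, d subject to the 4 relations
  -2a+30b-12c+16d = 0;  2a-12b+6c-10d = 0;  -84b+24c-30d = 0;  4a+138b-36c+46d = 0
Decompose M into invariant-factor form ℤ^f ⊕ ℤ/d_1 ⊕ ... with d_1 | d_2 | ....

Answer: M ≅ ℤ/2 ⊕ ℤ/6 ⊕ ℤ/6 ⊕ ℤ/18

Derivation:
rank_ℚ(R)=4; free=4−4=0
SNF(R) diag = [2, 6, 6, 18] → torsion [2, 6, 6, 18]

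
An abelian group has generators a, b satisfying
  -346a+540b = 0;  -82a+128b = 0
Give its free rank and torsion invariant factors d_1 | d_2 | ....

rank_ℚ(R)=2; free=2−2=0
SNF(R) diag = [2, 4] → torsion [2, 4]

Answer: M ≅ ℤ/2 ⊕ ℤ/4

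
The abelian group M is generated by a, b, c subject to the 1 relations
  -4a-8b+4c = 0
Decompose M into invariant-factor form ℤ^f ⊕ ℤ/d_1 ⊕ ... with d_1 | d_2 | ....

rank_ℚ(R)=1; free=3−1=2
SNF(R) diag = [4] → torsion [4]

Answer: M ≅ ℤ^2 ⊕ ℤ/4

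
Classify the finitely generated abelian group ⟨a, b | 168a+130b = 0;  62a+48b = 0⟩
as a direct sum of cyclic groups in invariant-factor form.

Answer: M ≅ ℤ/2 ⊕ ℤ/2

Derivation:
rank_ℚ(R)=2; free=2−2=0
SNF(R) diag = [2, 2] → torsion [2, 2]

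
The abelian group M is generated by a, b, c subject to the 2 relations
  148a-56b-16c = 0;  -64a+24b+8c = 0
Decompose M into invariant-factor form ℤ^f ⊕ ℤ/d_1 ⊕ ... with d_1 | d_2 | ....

rank_ℚ(R)=2; free=3−2=1
SNF(R) diag = [4, 8] → torsion [4, 8]

Answer: M ≅ ℤ^1 ⊕ ℤ/4 ⊕ ℤ/8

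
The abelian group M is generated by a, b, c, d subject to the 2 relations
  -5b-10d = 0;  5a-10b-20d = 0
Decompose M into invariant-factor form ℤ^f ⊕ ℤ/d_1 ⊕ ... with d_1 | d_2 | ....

Answer: M ≅ ℤ^2 ⊕ ℤ/5 ⊕ ℤ/5

Derivation:
rank_ℚ(R)=2; free=4−2=2
SNF(R) diag = [5, 5] → torsion [5, 5]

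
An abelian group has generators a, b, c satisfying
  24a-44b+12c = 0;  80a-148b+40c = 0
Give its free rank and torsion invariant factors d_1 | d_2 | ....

Answer: M ≅ ℤ^1 ⊕ ℤ/4 ⊕ ℤ/4

Derivation:
rank_ℚ(R)=2; free=3−2=1
SNF(R) diag = [4, 4] → torsion [4, 4]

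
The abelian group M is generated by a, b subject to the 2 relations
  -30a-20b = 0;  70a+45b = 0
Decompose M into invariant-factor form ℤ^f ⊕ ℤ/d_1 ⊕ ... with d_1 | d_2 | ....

rank_ℚ(R)=2; free=2−2=0
SNF(R) diag = [5, 10] → torsion [5, 10]

Answer: M ≅ ℤ/5 ⊕ ℤ/10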